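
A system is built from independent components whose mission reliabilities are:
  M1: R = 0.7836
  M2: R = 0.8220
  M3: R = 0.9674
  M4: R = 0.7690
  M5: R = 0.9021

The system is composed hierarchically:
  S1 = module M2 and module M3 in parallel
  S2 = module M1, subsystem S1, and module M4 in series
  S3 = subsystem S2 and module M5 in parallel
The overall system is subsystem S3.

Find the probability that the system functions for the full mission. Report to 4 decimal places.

Parallel (M2 and M3): 1 − (1 − 0.822000)(1 − 0.967400) = 0.994197
Series (M1, [0.994197], and M4): 0.783600 × 0.994197 × 0.769000 = 0.599092
Parallel ([0.599092] and M5): 1 − (1 − 0.599092)(1 − 0.902100) = 0.9608

0.9608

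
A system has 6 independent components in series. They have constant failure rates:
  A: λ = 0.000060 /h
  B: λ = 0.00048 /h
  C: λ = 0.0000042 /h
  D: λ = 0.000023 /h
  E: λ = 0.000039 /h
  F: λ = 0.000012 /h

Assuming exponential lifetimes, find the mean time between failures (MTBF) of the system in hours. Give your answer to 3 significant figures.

Series of exponential components: λ_sys = Σ λ_i
λ_sys = 0.000060 + 0.00048 + 0.0000042 + 0.000023 + 0.000039 + 0.000012 = 6.1820e-04 /h
MTBF = 1 / λ_sys = 1620 h

1620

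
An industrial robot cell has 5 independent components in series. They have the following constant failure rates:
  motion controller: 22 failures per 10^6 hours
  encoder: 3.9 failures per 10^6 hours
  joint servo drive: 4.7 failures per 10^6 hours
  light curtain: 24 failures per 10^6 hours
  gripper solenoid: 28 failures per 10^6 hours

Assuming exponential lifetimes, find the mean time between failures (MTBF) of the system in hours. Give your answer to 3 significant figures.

Series of exponential components: λ_sys = Σ λ_i
λ_sys = 0.000022 + 0.0000039 + 0.0000047 + 0.000024 + 0.000028 = 8.2600e-05 /h
MTBF = 1 / λ_sys = 12100 h

12100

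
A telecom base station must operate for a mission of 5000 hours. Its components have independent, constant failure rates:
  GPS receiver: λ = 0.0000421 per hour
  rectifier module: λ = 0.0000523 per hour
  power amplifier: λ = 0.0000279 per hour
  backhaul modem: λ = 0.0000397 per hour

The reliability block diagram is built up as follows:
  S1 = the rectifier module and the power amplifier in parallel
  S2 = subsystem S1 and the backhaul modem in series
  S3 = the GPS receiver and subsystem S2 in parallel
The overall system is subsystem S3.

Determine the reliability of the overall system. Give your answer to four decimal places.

0.9612

R(GPS receiver) = exp(−0.0000421 × 5000) = 0.810179
R(rectifier module) = exp(−0.0000523 × 5000) = 0.769896
R(power amplifier) = exp(−0.0000279 × 5000) = 0.869793
R(backhaul modem) = exp(−0.0000397 × 5000) = 0.819960
Parallel (rectifier module and power amplifier): 1 − (1 − 0.769896)(1 − 0.869793) = 0.970039
Series ([0.970039] and backhaul modem): 0.970039 × 0.819960 = 0.795393
Parallel (GPS receiver and [0.795393]): 1 − (1 − 0.810179)(1 − 0.795393) = 0.9612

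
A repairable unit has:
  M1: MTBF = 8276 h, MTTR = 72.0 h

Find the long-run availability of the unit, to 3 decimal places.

0.991

A(M1) = MTBF/(MTBF+MTTR) = 8276/(8276+72.0) = 0.991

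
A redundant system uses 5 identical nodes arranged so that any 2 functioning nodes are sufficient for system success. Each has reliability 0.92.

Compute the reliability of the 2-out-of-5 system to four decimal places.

R = Σ_{i=2}^{5} C(5,i) p^i (1−p)^{5−i} with p = 0.92
C(5,2)·0.92^2·0.08^3 = 0.004334
C(5,3)·0.92^3·0.08^2 = 0.049836
C(5,4)·0.92^4·0.08^1 = 0.286557
C(5,5)·0.92^5·0.08^0 = 0.659082
Sum = 0.9998

0.9998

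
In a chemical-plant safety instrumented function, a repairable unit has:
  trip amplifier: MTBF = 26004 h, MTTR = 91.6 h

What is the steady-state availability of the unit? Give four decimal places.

A(trip amplifier) = MTBF/(MTBF+MTTR) = 26004/(26004+91.6) = 0.9965

0.9965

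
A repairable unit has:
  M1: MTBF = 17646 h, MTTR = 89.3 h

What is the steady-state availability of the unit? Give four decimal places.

A(M1) = MTBF/(MTBF+MTTR) = 17646/(17646+89.3) = 0.9950

0.9950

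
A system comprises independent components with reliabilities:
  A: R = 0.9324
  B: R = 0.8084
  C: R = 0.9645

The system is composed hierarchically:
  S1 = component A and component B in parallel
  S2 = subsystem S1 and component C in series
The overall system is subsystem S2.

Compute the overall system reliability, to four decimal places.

0.9520

Parallel (A and B): 1 − (1 − 0.932400)(1 − 0.808400) = 0.987048
Series ([0.987048] and C): 0.987048 × 0.964500 = 0.9520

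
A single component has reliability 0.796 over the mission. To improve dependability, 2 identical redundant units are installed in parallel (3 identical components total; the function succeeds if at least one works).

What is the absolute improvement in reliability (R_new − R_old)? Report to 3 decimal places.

R_before = 0.796
R_after = 1 − (1 − 0.796)^3 = 0.992
ΔR = 0.992 − 0.796 = 0.196

0.196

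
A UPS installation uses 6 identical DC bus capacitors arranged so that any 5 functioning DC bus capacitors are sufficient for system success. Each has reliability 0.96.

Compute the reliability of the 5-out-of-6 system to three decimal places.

0.978

R = Σ_{i=5}^{6} C(6,i) p^i (1−p)^{6−i} with p = 0.96
C(6,5)·0.96^5·0.04^1 = 0.19569
C(6,6)·0.96^6·0.04^0 = 0.78276
Sum = 0.978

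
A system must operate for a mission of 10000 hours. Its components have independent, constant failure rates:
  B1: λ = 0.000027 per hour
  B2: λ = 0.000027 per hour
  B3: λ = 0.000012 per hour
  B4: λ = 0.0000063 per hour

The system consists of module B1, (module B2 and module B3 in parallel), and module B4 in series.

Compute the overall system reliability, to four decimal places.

R(B1) = exp(−0.000027 × 10000) = 0.763379
R(B2) = exp(−0.000027 × 10000) = 0.763379
R(B3) = exp(−0.000012 × 10000) = 0.886920
R(B4) = exp(−0.0000063 × 10000) = 0.938943
Parallel (B2 and B3): 1 − (1 − 0.763379)(1 − 0.886920) = 0.973243
Series (B1, [0.973243], and B4): 0.763379 × 0.973243 × 0.938943 = 0.6976

0.6976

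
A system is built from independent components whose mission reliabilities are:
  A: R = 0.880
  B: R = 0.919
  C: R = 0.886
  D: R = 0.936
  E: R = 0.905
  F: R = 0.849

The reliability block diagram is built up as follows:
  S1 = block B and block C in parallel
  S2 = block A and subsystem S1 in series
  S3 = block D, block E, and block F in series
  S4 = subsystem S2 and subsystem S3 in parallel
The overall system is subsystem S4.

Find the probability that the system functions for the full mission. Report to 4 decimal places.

Parallel (B and C): 1 − (1 − 0.919000)(1 − 0.886000) = 0.990766
Series (A and [0.990766]): 0.880000 × 0.990766 = 0.871874
Series (D, E, and F): 0.936000 × 0.905000 × 0.849000 = 0.719171
Parallel ([0.871874] and [0.719171]): 1 − (1 − 0.871874)(1 − 0.719171) = 0.9640

0.9640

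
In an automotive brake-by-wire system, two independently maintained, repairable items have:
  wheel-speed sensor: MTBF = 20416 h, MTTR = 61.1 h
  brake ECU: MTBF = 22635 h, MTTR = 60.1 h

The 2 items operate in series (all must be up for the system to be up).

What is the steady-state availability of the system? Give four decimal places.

0.9944

A(wheel-speed sensor) = MTBF/(MTBF+MTTR) = 20416/(20416+61.1) = 0.997016
A(brake ECU) = MTBF/(MTBF+MTTR) = 22635/(22635+60.1) = 0.997352
Series availability: 0.997016 × 0.997352 = 0.9944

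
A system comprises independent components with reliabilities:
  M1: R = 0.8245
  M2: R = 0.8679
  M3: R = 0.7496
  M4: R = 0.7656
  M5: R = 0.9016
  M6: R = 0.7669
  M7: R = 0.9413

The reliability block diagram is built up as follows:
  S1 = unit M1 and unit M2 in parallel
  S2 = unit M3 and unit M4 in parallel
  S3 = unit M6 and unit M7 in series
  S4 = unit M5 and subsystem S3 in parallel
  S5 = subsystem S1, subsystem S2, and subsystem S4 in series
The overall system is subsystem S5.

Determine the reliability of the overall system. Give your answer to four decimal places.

Parallel (M1 and M2): 1 − (1 − 0.824500)(1 − 0.867900) = 0.976816
Parallel (M3 and M4): 1 − (1 − 0.749600)(1 − 0.765600) = 0.941306
Series (M6 and M7): 0.766900 × 0.941300 = 0.721883
Parallel (M5 and [0.721883]): 1 − (1 − 0.901600)(1 − 0.721883) = 0.972633
Series ([0.976816], [0.941306], and [0.972633]): 0.976816 × 0.941306 × 0.972633 = 0.8943

0.8943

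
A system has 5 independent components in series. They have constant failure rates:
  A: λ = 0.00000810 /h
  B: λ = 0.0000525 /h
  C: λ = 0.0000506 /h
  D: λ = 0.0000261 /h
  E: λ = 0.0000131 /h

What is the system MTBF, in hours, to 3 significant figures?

Series of exponential components: λ_sys = Σ λ_i
λ_sys = 0.00000810 + 0.0000525 + 0.0000506 + 0.0000261 + 0.0000131 = 1.5040e-04 /h
MTBF = 1 / λ_sys = 6650 h

6650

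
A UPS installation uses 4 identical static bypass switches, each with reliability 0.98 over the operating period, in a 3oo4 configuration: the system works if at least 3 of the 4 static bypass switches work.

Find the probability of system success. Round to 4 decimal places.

0.9977

R = Σ_{i=3}^{4} C(4,i) p^i (1−p)^{4−i} with p = 0.98
C(4,3)·0.98^3·0.02^1 = 0.075295
C(4,4)·0.98^4·0.02^0 = 0.922368
Sum = 0.9977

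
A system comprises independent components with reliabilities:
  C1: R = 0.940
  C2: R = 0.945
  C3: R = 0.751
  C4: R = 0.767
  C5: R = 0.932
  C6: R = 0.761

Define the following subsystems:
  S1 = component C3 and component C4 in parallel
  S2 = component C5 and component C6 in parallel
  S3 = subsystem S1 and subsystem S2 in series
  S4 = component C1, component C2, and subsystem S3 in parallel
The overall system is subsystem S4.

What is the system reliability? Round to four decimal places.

Parallel (C3 and C4): 1 − (1 − 0.751000)(1 − 0.767000) = 0.941983
Parallel (C5 and C6): 1 − (1 − 0.932000)(1 − 0.761000) = 0.983748
Series ([0.941983] and [0.983748]): 0.941983 × 0.983748 = 0.926674
Parallel (C1, C2, and [0.926674]): 1 − (1 − 0.940000)(1 − 0.945000)(1 − 0.926674) = 0.9998

0.9998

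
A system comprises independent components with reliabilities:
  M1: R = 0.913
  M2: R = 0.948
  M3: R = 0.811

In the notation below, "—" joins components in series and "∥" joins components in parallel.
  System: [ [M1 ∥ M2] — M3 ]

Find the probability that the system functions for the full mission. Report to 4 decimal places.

0.8073

Parallel (M1 and M2): 1 − (1 − 0.913000)(1 − 0.948000) = 0.995476
Series ([0.995476] and M3): 0.995476 × 0.811000 = 0.8073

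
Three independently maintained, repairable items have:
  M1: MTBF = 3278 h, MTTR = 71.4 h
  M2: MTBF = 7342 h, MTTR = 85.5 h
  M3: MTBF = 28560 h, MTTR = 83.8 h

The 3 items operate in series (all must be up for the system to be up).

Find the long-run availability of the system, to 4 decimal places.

A(M1) = MTBF/(MTBF+MTTR) = 3278/(3278+71.4) = 0.978683
A(M2) = MTBF/(MTBF+MTTR) = 7342/(7342+85.5) = 0.988489
A(M3) = MTBF/(MTBF+MTTR) = 28560/(28560+83.8) = 0.997074
Series availability: 0.978683 × 0.988489 × 0.997074 = 0.9646

0.9646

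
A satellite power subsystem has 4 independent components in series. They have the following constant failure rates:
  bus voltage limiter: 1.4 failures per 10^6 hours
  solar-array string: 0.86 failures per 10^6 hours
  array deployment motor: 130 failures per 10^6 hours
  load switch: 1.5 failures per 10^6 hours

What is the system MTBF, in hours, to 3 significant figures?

7480

Series of exponential components: λ_sys = Σ λ_i
λ_sys = 0.0000014 + 0.00000086 + 0.00013 + 0.0000015 = 1.3376e-04 /h
MTBF = 1 / λ_sys = 7480 h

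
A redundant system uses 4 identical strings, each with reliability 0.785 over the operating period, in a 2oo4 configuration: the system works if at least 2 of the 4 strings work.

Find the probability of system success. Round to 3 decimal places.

0.967

R = Σ_{i=2}^{4} C(4,i) p^i (1−p)^{4−i} with p = 0.785
C(4,2)·0.785^2·0.215^2 = 0.17091
C(4,3)·0.785^3·0.215^1 = 0.41601
C(4,4)·0.785^4·0.215^0 = 0.37973
Sum = 0.967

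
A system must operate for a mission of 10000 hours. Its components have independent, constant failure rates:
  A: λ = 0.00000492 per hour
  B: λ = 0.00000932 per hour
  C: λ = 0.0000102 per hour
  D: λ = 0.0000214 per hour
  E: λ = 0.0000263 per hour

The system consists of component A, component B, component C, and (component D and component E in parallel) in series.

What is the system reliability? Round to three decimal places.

0.748

R(A) = exp(−0.00000492 × 10000) = 0.95199
R(B) = exp(−0.00000932 × 10000) = 0.91101
R(C) = exp(−0.0000102 × 10000) = 0.90303
R(D) = exp(−0.0000214 × 10000) = 0.80735
R(E) = exp(−0.0000263 × 10000) = 0.76874
Parallel (D and E): 1 − (1 − 0.80735)(1 − 0.76874) = 0.95545
Series (A, B, C, and [0.95545]): 0.95199 × 0.91101 × 0.90303 × 0.95545 = 0.748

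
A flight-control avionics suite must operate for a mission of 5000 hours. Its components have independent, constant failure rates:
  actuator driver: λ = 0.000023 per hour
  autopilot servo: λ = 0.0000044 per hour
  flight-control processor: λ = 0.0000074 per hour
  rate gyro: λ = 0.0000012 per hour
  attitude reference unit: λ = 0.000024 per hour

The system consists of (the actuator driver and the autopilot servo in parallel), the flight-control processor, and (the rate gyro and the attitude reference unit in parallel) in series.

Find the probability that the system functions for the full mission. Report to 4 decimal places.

0.9607

R(actuator driver) = exp(−0.000023 × 5000) = 0.891366
R(autopilot servo) = exp(−0.0000044 × 5000) = 0.978240
R(flight-control processor) = exp(−0.0000074 × 5000) = 0.963676
R(rate gyro) = exp(−0.0000012 × 5000) = 0.994018
R(attitude reference unit) = exp(−0.000024 × 5000) = 0.886920
Parallel (actuator driver and autopilot servo): 1 − (1 − 0.891366)(1 − 0.978240) = 0.997636
Parallel (rate gyro and attitude reference unit): 1 − (1 − 0.994018)(1 − 0.886920) = 0.999324
Series ([0.997636], flight-control processor, and [0.999324]): 0.997636 × 0.963676 × 0.999324 = 0.9607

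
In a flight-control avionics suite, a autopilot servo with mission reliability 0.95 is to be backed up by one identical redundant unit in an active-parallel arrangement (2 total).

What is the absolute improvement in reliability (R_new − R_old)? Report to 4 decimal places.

0.0475

R_before = 0.95
R_after = 1 − (1 − 0.95)^2 = 0.9975
ΔR = 0.9975 − 0.95 = 0.0475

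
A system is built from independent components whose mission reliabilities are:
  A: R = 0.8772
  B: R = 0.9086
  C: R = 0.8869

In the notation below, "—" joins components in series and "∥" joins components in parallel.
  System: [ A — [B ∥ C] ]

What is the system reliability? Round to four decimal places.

0.8681

Parallel (B and C): 1 − (1 − 0.908600)(1 − 0.886900) = 0.989663
Series (A and [0.989663]): 0.877200 × 0.989663 = 0.8681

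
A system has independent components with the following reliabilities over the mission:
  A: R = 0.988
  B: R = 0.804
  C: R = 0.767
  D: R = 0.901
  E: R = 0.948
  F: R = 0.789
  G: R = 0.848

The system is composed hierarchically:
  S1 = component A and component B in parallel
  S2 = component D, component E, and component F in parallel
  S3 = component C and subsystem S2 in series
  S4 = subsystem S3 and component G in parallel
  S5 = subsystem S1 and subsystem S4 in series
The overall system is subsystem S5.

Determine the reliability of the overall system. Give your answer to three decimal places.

0.962

Parallel (A and B): 1 − (1 − 0.98800)(1 − 0.80400) = 0.99765
Parallel (D, E, and F): 1 − (1 − 0.90100)(1 − 0.94800)(1 − 0.78900) = 0.99891
Series (C and [0.99891]): 0.76700 × 0.99891 = 0.76616
Parallel ([0.76616] and G): 1 − (1 − 0.76616)(1 − 0.84800) = 0.96446
Series ([0.99765] and [0.96446]): 0.99765 × 0.96446 = 0.962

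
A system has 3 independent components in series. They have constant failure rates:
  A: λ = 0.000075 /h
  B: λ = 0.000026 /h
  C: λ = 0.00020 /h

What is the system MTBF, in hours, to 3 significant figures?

3320

Series of exponential components: λ_sys = Σ λ_i
λ_sys = 0.000075 + 0.000026 + 0.00020 = 3.0100e-04 /h
MTBF = 1 / λ_sys = 3320 h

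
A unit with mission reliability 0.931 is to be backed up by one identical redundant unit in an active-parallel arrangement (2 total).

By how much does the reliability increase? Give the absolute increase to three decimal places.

0.064

R_before = 0.931
R_after = 1 − (1 − 0.931)^2 = 0.995
ΔR = 0.995 − 0.931 = 0.064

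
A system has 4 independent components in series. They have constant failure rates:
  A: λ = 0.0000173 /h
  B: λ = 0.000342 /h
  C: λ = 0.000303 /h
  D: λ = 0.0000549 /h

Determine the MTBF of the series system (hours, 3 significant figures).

1390

Series of exponential components: λ_sys = Σ λ_i
λ_sys = 0.0000173 + 0.000342 + 0.000303 + 0.0000549 = 7.1720e-04 /h
MTBF = 1 / λ_sys = 1390 h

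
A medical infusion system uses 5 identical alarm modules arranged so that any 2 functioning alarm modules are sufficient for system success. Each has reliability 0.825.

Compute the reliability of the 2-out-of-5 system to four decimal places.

0.9960

R = Σ_{i=2}^{5} C(5,i) p^i (1−p)^{5−i} with p = 0.825
C(5,2)·0.825^2·0.175^3 = 0.036477
C(5,3)·0.825^3·0.175^2 = 0.171964
C(5,4)·0.825^4·0.175^1 = 0.405344
C(5,5)·0.825^5·0.175^0 = 0.382182
Sum = 0.9960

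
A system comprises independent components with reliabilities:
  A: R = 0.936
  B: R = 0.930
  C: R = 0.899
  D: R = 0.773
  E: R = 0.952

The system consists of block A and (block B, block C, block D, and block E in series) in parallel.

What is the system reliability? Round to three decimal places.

0.975

Series (B, C, D, and E): 0.93000 × 0.89900 × 0.77300 × 0.95200 = 0.61526
Parallel (A and [0.61526]): 1 − (1 − 0.93600)(1 − 0.61526) = 0.975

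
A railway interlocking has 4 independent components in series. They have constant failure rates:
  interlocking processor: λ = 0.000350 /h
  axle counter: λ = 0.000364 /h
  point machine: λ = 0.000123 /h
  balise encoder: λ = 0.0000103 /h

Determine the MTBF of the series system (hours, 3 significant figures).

Series of exponential components: λ_sys = Σ λ_i
λ_sys = 0.000350 + 0.000364 + 0.000123 + 0.0000103 = 8.4730e-04 /h
MTBF = 1 / λ_sys = 1180 h

1180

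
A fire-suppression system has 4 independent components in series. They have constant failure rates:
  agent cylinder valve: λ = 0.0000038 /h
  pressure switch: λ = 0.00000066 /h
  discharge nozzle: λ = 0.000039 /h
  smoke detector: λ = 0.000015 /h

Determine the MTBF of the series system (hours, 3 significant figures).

17100

Series of exponential components: λ_sys = Σ λ_i
λ_sys = 0.0000038 + 0.00000066 + 0.000039 + 0.000015 = 5.8460e-05 /h
MTBF = 1 / λ_sys = 17100 h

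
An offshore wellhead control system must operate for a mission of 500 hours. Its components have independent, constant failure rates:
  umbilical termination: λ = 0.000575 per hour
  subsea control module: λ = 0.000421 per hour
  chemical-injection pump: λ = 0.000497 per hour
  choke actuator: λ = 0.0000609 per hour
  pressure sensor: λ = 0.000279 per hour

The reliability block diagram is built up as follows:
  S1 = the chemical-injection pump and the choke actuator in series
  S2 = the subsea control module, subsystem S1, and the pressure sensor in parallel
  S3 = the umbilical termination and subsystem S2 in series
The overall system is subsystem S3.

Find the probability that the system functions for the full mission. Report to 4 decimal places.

0.7456

R(umbilical termination) = exp(−0.000575 × 500) = 0.750137
R(subsea control module) = exp(−0.000421 × 500) = 0.810179
R(chemical-injection pump) = exp(−0.000497 × 500) = 0.779970
R(choke actuator) = exp(−0.0000609 × 500) = 0.970009
R(pressure sensor) = exp(−0.000279 × 500) = 0.869793
Series (chemical-injection pump and choke actuator): 0.779970 × 0.970009 = 0.756578
Parallel (subsea control module, [0.756578], and pressure sensor): 1 − (1 − 0.810179)(1 − 0.756578)(1 − 0.869793) = 0.993984
Series (umbilical termination and [0.993984]): 0.750137 × 0.993984 = 0.7456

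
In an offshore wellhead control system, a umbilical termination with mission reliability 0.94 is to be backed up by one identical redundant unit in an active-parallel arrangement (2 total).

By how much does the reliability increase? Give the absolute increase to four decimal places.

R_before = 0.94
R_after = 1 − (1 − 0.94)^2 = 0.9964
ΔR = 0.9964 − 0.94 = 0.0564

0.0564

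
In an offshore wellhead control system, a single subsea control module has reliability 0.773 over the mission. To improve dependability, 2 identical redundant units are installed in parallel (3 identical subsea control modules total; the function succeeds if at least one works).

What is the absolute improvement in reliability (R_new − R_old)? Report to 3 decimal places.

R_before = 0.773
R_after = 1 − (1 − 0.773)^3 = 0.988
ΔR = 0.988 − 0.773 = 0.215

0.215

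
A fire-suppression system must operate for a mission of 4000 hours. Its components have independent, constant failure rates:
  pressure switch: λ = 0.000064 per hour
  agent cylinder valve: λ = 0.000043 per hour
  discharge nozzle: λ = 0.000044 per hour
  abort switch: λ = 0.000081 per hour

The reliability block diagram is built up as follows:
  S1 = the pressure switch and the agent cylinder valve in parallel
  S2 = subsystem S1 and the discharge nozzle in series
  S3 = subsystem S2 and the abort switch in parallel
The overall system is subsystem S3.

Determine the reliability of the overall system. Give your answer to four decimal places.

0.9471

R(pressure switch) = exp(−0.000064 × 4000) = 0.774142
R(agent cylinder valve) = exp(−0.000043 × 4000) = 0.841979
R(discharge nozzle) = exp(−0.000044 × 4000) = 0.838618
R(abort switch) = exp(−0.000081 × 4000) = 0.723250
Parallel (pressure switch and agent cylinder valve): 1 − (1 − 0.774142)(1 − 0.841979) = 0.964310
Series ([0.964310] and discharge nozzle): 0.964310 × 0.838618 = 0.808688
Parallel ([0.808688] and abort switch): 1 − (1 − 0.808688)(1 − 0.723250) = 0.9471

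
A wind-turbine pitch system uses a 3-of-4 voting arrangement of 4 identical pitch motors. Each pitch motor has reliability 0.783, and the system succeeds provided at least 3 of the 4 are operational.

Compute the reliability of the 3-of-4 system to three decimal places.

R = Σ_{i=3}^{4} C(4,i) p^i (1−p)^{4−i} with p = 0.783
C(4,3)·0.783^3·0.217^1 = 0.41668
C(4,4)·0.783^4·0.217^0 = 0.37588
Sum = 0.793

0.793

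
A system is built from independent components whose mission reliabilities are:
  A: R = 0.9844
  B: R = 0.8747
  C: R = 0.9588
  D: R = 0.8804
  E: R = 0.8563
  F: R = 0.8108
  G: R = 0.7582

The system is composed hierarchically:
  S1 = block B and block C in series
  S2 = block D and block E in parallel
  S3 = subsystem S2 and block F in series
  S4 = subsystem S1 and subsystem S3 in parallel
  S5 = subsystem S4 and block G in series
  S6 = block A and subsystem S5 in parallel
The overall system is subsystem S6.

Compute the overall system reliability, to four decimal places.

Series (B and C): 0.874700 × 0.958800 = 0.838662
Parallel (D and E): 1 − (1 − 0.880400)(1 − 0.856300) = 0.982813
Series ([0.982813] and F): 0.982813 × 0.810800 = 0.796865
Parallel ([0.838662] and [0.796865]): 1 − (1 − 0.838662)(1 − 0.796865) = 0.967227
Series ([0.967227] and G): 0.967227 × 0.758200 = 0.733352
Parallel (A and [0.733352]): 1 − (1 − 0.984400)(1 − 0.733352) = 0.9958

0.9958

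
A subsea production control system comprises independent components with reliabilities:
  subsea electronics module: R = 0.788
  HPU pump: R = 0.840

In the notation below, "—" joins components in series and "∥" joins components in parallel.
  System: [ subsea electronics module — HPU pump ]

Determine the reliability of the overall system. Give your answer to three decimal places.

0.662

Series (subsea electronics module and HPU pump): 0.78800 × 0.84000 = 0.662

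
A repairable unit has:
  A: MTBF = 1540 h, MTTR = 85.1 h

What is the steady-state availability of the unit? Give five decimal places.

A(A) = MTBF/(MTBF+MTTR) = 1540/(1540+85.1) = 0.94763

0.94763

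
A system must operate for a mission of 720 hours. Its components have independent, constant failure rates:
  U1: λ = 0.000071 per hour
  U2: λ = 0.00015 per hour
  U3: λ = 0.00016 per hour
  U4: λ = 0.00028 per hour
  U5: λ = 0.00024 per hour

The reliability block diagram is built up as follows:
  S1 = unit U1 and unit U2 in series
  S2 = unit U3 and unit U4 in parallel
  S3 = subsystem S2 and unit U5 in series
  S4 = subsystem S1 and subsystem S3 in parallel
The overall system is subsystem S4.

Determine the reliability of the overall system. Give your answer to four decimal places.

0.9742

R(U1) = exp(−0.000071 × 720) = 0.950165
R(U2) = exp(−0.00015 × 720) = 0.897628
R(U3) = exp(−0.00016 × 720) = 0.891188
R(U4) = exp(−0.00028 × 720) = 0.817422
R(U5) = exp(−0.00024 × 720) = 0.841306
Series (U1 and U2): 0.950165 × 0.897628 = 0.852895
Parallel (U3 and U4): 1 − (1 − 0.891188)(1 − 0.817422) = 0.980133
Series ([0.980133] and U5): 0.980133 × 0.841306 = 0.824592
Parallel ([0.852895] and [0.824592]): 1 − (1 − 0.852895)(1 − 0.824592) = 0.9742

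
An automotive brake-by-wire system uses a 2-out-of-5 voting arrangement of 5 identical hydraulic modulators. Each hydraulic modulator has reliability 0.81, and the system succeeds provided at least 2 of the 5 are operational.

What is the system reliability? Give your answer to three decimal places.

0.994

R = Σ_{i=2}^{5} C(5,i) p^i (1−p)^{5−i} with p = 0.81
C(5,2)·0.81^2·0.19^3 = 0.04500
C(5,3)·0.81^3·0.19^2 = 0.19185
C(5,4)·0.81^4·0.19^1 = 0.40894
C(5,5)·0.81^5·0.19^0 = 0.34868
Sum = 0.994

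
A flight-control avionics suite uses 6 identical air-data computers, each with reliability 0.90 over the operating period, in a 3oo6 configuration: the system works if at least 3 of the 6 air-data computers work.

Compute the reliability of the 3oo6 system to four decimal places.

0.9987

R = Σ_{i=3}^{6} C(6,i) p^i (1−p)^{6−i} with p = 0.90
C(6,3)·0.90^3·0.10^3 = 0.014580
C(6,4)·0.90^4·0.10^2 = 0.098415
C(6,5)·0.90^5·0.10^1 = 0.354294
C(6,6)·0.90^6·0.10^0 = 0.531441
Sum = 0.9987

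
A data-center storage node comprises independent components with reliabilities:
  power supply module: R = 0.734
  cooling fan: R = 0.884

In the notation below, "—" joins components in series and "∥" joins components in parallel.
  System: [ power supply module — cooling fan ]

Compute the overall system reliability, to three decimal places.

Series (power supply module and cooling fan): 0.73400 × 0.88400 = 0.649

0.649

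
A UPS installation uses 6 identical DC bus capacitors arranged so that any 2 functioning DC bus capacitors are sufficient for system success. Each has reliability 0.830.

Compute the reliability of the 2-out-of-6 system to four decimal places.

R = Σ_{i=2}^{6} C(6,i) p^i (1−p)^{6−i} with p = 0.830
C(6,2)·0.830^2·0.170^4 = 0.008631
C(6,3)·0.830^3·0.170^3 = 0.056184
C(6,4)·0.830^4·0.170^2 = 0.205732
C(6,5)·0.830^5·0.170^1 = 0.401782
C(6,6)·0.830^6·0.170^0 = 0.326940
Sum = 0.9993

0.9993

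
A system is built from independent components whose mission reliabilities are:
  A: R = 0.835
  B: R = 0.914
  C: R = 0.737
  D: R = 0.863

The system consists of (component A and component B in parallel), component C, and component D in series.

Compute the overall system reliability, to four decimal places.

Parallel (A and B): 1 − (1 − 0.835000)(1 − 0.914000) = 0.985810
Series ([0.985810], C, and D): 0.985810 × 0.737000 × 0.863000 = 0.6270

0.6270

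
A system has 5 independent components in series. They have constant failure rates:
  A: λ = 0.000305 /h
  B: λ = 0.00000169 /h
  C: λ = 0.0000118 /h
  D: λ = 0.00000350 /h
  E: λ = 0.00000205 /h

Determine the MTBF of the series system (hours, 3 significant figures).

3090

Series of exponential components: λ_sys = Σ λ_i
λ_sys = 0.000305 + 0.00000169 + 0.0000118 + 0.00000350 + 0.00000205 = 3.2404e-04 /h
MTBF = 1 / λ_sys = 3090 h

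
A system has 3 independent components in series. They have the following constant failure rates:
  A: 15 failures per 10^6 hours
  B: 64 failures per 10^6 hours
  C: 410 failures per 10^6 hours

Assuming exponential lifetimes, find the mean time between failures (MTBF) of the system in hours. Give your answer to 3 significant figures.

Series of exponential components: λ_sys = Σ λ_i
λ_sys = 0.000015 + 0.000064 + 0.00041 = 4.8900e-04 /h
MTBF = 1 / λ_sys = 2040 h

2040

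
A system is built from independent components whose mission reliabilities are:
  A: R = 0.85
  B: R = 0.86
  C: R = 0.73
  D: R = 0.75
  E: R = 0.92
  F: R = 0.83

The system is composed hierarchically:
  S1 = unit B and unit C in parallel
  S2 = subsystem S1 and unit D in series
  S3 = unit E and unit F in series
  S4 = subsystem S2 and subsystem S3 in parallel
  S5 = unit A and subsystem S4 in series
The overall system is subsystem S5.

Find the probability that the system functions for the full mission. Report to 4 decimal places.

Parallel (B and C): 1 − (1 − 0.860000)(1 − 0.730000) = 0.962200
Series ([0.962200] and D): 0.962200 × 0.750000 = 0.721650
Series (E and F): 0.920000 × 0.830000 = 0.763600
Parallel ([0.721650] and [0.763600]): 1 − (1 − 0.721650)(1 − 0.763600) = 0.934198
Series (A and [0.934198]): 0.850000 × 0.934198 = 0.7941

0.7941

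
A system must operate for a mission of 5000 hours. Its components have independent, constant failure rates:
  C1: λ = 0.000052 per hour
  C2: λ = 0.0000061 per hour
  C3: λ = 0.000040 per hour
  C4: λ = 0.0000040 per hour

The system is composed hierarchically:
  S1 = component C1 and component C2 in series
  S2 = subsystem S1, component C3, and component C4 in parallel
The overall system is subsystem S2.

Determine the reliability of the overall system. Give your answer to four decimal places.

R(C1) = exp(−0.000052 × 5000) = 0.771052
R(C2) = exp(−0.0000061 × 5000) = 0.969960
R(C3) = exp(−0.000040 × 5000) = 0.818731
R(C4) = exp(−0.0000040 × 5000) = 0.980199
Series (C1 and C2): 0.771052 × 0.969960 = 0.747890
Parallel ([0.747890], C3, and C4): 1 − (1 − 0.747890)(1 − 0.818731)(1 − 0.980199) = 0.9991

0.9991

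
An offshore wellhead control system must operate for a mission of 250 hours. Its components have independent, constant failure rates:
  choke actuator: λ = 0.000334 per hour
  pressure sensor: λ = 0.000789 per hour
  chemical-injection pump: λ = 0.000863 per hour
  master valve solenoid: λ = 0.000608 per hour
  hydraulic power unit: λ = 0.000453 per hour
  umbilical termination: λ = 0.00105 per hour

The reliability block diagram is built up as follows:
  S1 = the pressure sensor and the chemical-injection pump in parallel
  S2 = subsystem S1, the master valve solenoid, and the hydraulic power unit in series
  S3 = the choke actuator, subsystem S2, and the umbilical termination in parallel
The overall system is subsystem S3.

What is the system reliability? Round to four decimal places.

0.9952

R(choke actuator) = exp(−0.000334 × 250) = 0.919891
R(pressure sensor) = exp(−0.000789 × 250) = 0.820985
R(chemical-injection pump) = exp(−0.000863 × 250) = 0.805937
R(master valve solenoid) = exp(−0.000608 × 250) = 0.858988
R(hydraulic power unit) = exp(−0.000453 × 250) = 0.892927
R(umbilical termination) = exp(−0.00105 × 250) = 0.769126
Parallel (pressure sensor and chemical-injection pump): 1 − (1 − 0.820985)(1 − 0.805937) = 0.965260
Series ([0.965260], master valve solenoid, and hydraulic power unit): 0.965260 × 0.858988 × 0.892927 = 0.740368
Parallel (choke actuator, [0.740368], and umbilical termination): 1 − (1 − 0.919891)(1 − 0.740368)(1 − 0.769126) = 0.9952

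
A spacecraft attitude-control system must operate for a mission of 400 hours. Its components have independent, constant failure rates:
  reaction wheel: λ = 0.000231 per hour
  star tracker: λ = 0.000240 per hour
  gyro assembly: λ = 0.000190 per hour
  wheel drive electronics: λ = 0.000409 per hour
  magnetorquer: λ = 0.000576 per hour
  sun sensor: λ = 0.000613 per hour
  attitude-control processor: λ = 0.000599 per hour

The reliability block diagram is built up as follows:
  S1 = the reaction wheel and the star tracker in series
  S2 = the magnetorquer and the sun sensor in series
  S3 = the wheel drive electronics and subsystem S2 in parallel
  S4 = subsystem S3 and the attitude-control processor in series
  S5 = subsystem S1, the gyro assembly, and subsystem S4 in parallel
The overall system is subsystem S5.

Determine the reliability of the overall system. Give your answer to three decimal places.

0.997

R(reaction wheel) = exp(−0.000231 × 400) = 0.91174
R(star tracker) = exp(−0.000240 × 400) = 0.90846
R(gyro assembly) = exp(−0.000190 × 400) = 0.92682
R(wheel drive electronics) = exp(−0.000409 × 400) = 0.84908
R(magnetorquer) = exp(−0.000576 × 400) = 0.79422
R(sun sensor) = exp(−0.000613 × 400) = 0.78255
R(attitude-control processor) = exp(−0.000599 × 400) = 0.78694
Series (reaction wheel and star tracker): 0.91174 × 0.90846 = 0.82828
Series (magnetorquer and sun sensor): 0.79422 × 0.78255 = 0.62152
Parallel (wheel drive electronics and [0.62152]): 1 − (1 − 0.84908)(1 − 0.62152) = 0.94288
Series ([0.94288] and attitude-control processor): 0.94288 × 0.78694 = 0.74199
Parallel ([0.82828], gyro assembly, and [0.74199]): 1 − (1 − 0.82828)(1 − 0.92682)(1 − 0.74199) = 0.997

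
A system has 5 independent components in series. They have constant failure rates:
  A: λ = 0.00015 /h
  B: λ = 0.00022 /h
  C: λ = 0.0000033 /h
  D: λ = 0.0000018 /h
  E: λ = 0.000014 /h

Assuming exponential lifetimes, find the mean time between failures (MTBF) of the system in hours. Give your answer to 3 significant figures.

2570

Series of exponential components: λ_sys = Σ λ_i
λ_sys = 0.00015 + 0.00022 + 0.0000033 + 0.0000018 + 0.000014 = 3.8910e-04 /h
MTBF = 1 / λ_sys = 2570 h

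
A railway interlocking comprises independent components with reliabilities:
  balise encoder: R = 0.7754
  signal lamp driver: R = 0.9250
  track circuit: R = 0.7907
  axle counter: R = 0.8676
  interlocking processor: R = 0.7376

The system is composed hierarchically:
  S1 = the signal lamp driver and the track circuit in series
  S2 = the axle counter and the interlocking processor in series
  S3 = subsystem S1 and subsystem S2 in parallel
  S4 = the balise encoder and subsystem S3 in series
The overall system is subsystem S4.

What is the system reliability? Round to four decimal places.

Series (signal lamp driver and track circuit): 0.925000 × 0.790700 = 0.731398
Series (axle counter and interlocking processor): 0.867600 × 0.737600 = 0.639942
Parallel ([0.731398] and [0.639942]): 1 − (1 − 0.731398)(1 − 0.639942) = 0.903288
Series (balise encoder and [0.903288]): 0.775400 × 0.903288 = 0.7004

0.7004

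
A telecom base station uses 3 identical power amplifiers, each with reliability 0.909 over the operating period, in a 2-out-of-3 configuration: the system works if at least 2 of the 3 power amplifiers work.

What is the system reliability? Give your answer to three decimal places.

0.977

R = Σ_{i=2}^{3} C(3,i) p^i (1−p)^{3−i} with p = 0.909
C(3,2)·0.909^2·0.091^1 = 0.22557
C(3,3)·0.909^3·0.091^0 = 0.75109
Sum = 0.977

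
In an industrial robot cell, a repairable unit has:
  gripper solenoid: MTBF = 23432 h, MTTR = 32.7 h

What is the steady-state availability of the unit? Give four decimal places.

0.9986

A(gripper solenoid) = MTBF/(MTBF+MTTR) = 23432/(23432+32.7) = 0.9986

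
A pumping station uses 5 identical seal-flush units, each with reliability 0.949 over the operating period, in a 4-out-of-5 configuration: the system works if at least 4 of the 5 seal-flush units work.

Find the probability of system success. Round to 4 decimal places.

0.9765

R = Σ_{i=4}^{5} C(5,i) p^i (1−p)^{5−i} with p = 0.949
C(5,4)·0.949^4·0.051^1 = 0.206826
C(5,5)·0.949^5·0.051^0 = 0.769717
Sum = 0.9765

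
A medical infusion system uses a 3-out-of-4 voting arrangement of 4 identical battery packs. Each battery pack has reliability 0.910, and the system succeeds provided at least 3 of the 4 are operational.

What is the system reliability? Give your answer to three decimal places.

R = Σ_{i=3}^{4} C(4,i) p^i (1−p)^{4−i} with p = 0.910
C(4,3)·0.910^3·0.090^1 = 0.27129
C(4,4)·0.910^4·0.090^0 = 0.68575
Sum = 0.957

0.957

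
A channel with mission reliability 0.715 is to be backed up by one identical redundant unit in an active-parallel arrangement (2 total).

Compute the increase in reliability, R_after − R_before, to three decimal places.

R_before = 0.715
R_after = 1 − (1 − 0.715)^2 = 0.919
ΔR = 0.919 − 0.715 = 0.204

0.204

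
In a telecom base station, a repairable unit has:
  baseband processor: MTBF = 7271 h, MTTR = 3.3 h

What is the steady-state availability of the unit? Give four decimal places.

A(baseband processor) = MTBF/(MTBF+MTTR) = 7271/(7271+3.3) = 0.9995

0.9995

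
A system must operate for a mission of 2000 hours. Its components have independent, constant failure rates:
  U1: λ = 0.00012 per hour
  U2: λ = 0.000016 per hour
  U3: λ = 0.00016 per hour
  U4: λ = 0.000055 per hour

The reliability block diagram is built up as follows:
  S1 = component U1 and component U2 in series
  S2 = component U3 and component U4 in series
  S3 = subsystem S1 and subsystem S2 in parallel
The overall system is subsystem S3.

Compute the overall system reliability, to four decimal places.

0.9168

R(U1) = exp(−0.00012 × 2000) = 0.786628
R(U2) = exp(−0.000016 × 2000) = 0.968507
R(U3) = exp(−0.00016 × 2000) = 0.726149
R(U4) = exp(−0.000055 × 2000) = 0.895834
Series (U1 and U2): 0.786628 × 0.968507 = 0.761855
Series (U3 and U4): 0.726149 × 0.895834 = 0.650509
Parallel ([0.761855] and [0.650509]): 1 − (1 − 0.761855)(1 − 0.650509) = 0.9168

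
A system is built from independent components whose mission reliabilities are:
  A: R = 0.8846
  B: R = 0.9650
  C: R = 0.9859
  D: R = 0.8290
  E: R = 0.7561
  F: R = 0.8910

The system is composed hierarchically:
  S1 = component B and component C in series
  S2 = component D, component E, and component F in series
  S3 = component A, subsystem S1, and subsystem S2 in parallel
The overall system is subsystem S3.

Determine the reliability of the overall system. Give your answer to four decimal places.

Series (B and C): 0.965000 × 0.985900 = 0.951394
Series (D, E, and F): 0.829000 × 0.756100 × 0.891000 = 0.558485
Parallel (A, [0.951394], and [0.558485]): 1 − (1 − 0.884600)(1 − 0.951394)(1 − 0.558485) = 0.9975

0.9975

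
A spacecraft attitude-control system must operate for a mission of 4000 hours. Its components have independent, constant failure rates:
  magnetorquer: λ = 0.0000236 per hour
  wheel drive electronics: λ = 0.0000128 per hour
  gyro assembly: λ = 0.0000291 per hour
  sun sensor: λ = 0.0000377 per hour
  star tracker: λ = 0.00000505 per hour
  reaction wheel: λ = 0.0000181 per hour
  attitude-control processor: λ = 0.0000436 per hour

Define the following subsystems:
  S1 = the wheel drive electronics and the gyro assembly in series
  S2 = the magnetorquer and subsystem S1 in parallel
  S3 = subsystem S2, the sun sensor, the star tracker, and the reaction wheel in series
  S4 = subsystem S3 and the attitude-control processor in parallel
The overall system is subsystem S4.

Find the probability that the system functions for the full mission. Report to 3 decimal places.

R(magnetorquer) = exp(−0.0000236 × 4000) = 0.90992
R(wheel drive electronics) = exp(−0.0000128 × 4000) = 0.95009
R(gyro assembly) = exp(−0.0000291 × 4000) = 0.89012
R(sun sensor) = exp(−0.0000377 × 4000) = 0.86002
R(star tracker) = exp(−0.00000505 × 4000) = 0.98000
R(reaction wheel) = exp(−0.0000181 × 4000) = 0.93016
R(attitude-control processor) = exp(−0.0000436 × 4000) = 0.83996
Series (wheel drive electronics and gyro assembly): 0.95009 × 0.89012 = 0.84569
Parallel (magnetorquer and [0.84569]): 1 − (1 − 0.90992)(1 − 0.84569) = 0.98610
Series ([0.98610], sun sensor, star tracker, and reaction wheel): 0.98610 × 0.86002 × 0.98000 × 0.93016 = 0.77306
Parallel ([0.77306] and attitude-control processor): 1 − (1 − 0.77306)(1 − 0.83996) = 0.964

0.964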